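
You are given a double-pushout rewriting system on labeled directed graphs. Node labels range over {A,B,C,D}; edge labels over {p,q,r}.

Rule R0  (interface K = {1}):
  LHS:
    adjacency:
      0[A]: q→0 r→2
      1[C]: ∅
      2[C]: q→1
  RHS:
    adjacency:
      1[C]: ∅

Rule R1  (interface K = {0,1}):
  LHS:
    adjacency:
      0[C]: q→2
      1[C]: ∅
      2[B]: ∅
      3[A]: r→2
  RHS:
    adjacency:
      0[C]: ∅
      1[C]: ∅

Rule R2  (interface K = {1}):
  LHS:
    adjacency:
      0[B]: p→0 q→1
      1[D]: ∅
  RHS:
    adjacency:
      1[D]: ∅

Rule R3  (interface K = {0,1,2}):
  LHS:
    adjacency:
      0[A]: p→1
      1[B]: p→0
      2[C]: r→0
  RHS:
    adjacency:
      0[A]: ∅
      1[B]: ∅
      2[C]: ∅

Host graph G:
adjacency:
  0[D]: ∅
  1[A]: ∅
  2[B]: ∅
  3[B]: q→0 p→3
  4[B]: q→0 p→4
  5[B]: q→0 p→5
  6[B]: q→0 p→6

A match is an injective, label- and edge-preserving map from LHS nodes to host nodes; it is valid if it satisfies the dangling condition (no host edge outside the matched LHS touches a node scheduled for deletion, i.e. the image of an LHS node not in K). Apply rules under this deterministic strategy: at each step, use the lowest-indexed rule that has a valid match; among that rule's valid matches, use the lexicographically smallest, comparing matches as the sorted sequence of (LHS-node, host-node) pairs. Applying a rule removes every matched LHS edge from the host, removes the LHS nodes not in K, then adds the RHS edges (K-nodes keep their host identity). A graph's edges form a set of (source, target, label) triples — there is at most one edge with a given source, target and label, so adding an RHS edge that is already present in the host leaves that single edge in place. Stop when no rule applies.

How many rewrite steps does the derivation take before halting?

start.  V:7 E:8  edges: 3-q->0 3-p->3 4-q->0 4-p->4 5-q->0 5-p->5 6-q->0 6-p->6
1. fire R2 via {0↦3, 1↦0}  →  V:6 E:6  edges: 4-q->0 4-p->4 5-q->0 5-p->5 6-q->0 6-p->6
2. fire R2 via {0↦4, 1↦0}  →  V:5 E:4  edges: 5-q->0 5-p->5 6-q->0 6-p->6
3. fire R2 via {0↦5, 1↦0}  →  V:4 E:2  edges: 6-q->0 6-p->6
4. fire R2 via {0↦6, 1↦0}  →  V:3 E:0  edges: ∅
normal form: no rule applies after step 4

Answer: 4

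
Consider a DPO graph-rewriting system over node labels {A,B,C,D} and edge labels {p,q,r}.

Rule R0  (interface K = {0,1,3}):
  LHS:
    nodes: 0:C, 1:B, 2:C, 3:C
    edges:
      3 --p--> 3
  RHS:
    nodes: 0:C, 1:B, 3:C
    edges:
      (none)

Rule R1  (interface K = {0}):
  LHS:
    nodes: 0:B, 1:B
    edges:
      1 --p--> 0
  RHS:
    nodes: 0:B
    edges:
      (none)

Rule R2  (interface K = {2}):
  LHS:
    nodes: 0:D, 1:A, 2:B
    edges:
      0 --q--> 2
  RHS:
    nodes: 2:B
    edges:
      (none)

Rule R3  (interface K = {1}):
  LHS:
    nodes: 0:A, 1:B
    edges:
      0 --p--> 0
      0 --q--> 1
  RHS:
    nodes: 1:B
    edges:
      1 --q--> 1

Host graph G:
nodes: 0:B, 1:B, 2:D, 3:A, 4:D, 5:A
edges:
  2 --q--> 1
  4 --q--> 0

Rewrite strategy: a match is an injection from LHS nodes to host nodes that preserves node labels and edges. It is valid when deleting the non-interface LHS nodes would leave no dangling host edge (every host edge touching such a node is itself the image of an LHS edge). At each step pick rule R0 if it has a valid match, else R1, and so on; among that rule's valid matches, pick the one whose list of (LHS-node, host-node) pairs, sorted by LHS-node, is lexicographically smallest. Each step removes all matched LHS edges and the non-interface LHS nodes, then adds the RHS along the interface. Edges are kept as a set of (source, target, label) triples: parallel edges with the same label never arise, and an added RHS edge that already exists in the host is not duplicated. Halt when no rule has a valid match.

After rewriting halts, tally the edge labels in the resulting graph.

[0] host  ⇒  6 nodes, 2 edges  {2-q->1 4-q->0}
[1] R2 @ {0↦2, 1↦3, 2↦1}  ⇒  4 nodes, 1 edges  {4-q->0}
[2] R2 @ {0↦4, 1↦5, 2↦0}  ⇒  2 nodes, 0 edges  {∅}
normal form: no rule applies after step 2
NF edges: []

Answer: (no edges)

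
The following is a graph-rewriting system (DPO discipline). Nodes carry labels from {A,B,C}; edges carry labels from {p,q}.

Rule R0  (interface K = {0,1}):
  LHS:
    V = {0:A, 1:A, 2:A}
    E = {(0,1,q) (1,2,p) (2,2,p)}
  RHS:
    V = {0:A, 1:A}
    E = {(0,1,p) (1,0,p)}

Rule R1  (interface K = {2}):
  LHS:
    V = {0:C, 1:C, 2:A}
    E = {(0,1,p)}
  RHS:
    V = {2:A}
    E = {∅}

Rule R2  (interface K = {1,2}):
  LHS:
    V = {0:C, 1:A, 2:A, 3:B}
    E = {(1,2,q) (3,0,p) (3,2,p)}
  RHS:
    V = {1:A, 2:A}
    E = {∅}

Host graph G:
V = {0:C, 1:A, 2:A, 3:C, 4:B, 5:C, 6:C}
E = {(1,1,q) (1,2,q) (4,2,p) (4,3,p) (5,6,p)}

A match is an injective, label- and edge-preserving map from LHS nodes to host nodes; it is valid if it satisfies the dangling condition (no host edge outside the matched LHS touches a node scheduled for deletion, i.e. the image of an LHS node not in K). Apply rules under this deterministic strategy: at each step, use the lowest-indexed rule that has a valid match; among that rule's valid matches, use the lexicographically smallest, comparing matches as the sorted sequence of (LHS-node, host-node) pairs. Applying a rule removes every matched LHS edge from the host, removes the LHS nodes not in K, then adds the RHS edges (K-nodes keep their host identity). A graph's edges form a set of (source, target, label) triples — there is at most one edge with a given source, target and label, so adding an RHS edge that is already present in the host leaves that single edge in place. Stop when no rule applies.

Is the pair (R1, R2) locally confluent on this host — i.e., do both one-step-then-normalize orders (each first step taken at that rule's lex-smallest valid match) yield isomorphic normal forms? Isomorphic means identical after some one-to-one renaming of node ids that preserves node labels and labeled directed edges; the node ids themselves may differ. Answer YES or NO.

Answer: YES

Derivation:
branch R1-first: apply at {0↦5, 1↦6, 2↦1} → |E|=4, then 1 more step(s) → NF |V|=3 |E|=1 V={0:C, 1:A, 2:A} E=1-q->1
branch R2-first: apply at {0↦3, 1↦1, 2↦2, 3↦4} → |E|=2, then 1 more step(s) → NF |V|=3 |E|=1 V={0:C, 1:A, 2:A} E=1-q->1
graphs isomorphic (equal up to label-preserving node renaming)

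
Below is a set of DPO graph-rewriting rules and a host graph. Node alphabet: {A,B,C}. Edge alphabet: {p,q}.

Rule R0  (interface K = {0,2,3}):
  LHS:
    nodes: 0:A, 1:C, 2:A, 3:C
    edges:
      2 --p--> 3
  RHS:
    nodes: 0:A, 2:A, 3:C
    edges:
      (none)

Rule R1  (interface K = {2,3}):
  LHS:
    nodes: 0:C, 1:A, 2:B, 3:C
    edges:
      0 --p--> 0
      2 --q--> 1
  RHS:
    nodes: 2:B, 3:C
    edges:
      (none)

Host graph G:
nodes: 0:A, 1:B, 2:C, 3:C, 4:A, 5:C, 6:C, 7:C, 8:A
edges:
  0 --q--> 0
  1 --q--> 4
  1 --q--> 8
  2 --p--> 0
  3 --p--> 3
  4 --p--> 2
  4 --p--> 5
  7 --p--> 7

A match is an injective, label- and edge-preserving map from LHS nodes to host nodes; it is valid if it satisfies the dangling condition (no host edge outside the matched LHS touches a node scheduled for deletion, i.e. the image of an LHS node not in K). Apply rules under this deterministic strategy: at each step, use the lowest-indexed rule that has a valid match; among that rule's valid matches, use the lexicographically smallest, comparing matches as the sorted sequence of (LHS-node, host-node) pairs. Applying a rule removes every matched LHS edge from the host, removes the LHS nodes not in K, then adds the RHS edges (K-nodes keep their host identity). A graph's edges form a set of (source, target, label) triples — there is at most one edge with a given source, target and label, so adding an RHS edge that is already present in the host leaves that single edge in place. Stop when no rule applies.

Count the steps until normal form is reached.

start.  V:9 E:8  edges: 0-q->0 1-q->4 1-q->8 2-p->0 3-p->3 4-p->2 4-p->5 7-p->7
1. fire R0 via {0↦0, 1↦6, 2↦4, 3↦2}  →  V:8 E:7  edges: 0-q->0 1-q->4 1-q->8 2-p->0 3-p->3 4-p->5 7-p->7
2. fire R1 via {0↦3, 1↦8, 2↦1, 3↦2}  →  V:6 E:5  edges: 0-q->0 1-q->4 2-p->0 4-p->5 7-p->7
normal form: no rule applies after step 2

Answer: 2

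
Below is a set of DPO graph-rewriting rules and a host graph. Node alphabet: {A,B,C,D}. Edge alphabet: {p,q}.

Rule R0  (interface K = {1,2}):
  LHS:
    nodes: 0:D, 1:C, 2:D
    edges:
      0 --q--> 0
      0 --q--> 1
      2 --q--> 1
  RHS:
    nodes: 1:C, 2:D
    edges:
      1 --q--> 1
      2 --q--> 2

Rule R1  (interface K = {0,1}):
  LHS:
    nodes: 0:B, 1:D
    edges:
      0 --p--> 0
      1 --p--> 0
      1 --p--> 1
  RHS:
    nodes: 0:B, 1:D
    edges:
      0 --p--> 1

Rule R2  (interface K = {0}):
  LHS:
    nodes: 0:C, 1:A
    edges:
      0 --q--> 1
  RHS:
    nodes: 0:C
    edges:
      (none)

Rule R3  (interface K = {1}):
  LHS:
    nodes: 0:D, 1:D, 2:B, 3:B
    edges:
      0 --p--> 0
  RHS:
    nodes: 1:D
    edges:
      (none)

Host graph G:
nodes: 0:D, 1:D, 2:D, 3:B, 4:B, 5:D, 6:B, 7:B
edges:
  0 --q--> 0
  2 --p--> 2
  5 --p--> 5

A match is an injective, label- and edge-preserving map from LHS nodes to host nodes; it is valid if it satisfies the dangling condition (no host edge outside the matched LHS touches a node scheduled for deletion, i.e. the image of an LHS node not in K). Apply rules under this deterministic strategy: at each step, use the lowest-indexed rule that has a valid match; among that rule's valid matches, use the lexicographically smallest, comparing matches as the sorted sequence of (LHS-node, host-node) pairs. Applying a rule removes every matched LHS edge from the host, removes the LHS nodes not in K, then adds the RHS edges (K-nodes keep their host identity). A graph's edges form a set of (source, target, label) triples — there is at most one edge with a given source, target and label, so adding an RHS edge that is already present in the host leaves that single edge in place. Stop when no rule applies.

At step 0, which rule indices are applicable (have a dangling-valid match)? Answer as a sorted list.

R0: no valid match — LHS pattern not found
R1: no valid match — LHS pattern not found
R2: no valid match — LHS pattern not found
R3: 72 valid matches — {0↦2, 1↦0, 2↦3, 3↦4}, {0↦2, 1↦0, 2↦3, 3↦6}, {0↦2, 1↦0, 2↦3, 3↦7} (+69 more)

Answer: [R3]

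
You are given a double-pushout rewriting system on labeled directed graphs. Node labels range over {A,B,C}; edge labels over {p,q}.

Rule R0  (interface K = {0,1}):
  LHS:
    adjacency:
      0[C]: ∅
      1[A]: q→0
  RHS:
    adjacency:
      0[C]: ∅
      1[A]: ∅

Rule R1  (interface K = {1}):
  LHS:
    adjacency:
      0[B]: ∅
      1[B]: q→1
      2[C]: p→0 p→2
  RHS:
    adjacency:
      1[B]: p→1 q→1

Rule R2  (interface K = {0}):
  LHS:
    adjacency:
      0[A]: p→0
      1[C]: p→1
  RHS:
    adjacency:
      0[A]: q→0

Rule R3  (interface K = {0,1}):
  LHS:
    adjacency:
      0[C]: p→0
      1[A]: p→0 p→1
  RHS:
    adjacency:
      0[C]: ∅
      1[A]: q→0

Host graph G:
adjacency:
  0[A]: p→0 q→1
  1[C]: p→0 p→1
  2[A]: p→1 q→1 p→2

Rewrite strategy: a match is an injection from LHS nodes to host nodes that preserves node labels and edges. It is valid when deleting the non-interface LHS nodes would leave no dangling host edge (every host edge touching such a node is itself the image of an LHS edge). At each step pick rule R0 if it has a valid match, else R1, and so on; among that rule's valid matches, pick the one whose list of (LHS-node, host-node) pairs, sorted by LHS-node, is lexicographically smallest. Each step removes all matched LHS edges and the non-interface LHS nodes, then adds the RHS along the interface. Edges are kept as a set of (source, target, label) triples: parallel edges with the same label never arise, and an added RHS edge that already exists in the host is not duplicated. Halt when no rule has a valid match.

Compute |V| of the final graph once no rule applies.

Answer: 3

Steps:
start.  V:3 E:7  edges: 0-p->0 0-q->1 1-p->0 1-p->1 2-p->1 2-q->1 2-p->2
1. fire R0 via {0↦1, 1↦0}  →  V:3 E:6  edges: 0-p->0 1-p->0 1-p->1 2-p->1 2-q->1 2-p->2
2. fire R0 via {0↦1, 1↦2}  →  V:3 E:5  edges: 0-p->0 1-p->0 1-p->1 2-p->1 2-p->2
3. fire R3 via {0↦1, 1↦2}  →  V:3 E:3  edges: 0-p->0 1-p->0 2-q->1
4. fire R0 via {0↦1, 1↦2}  →  V:3 E:2  edges: 0-p->0 1-p->0
final graph: no rule applies after step 4
NF nodes: {0:A, 1:C, 2:A}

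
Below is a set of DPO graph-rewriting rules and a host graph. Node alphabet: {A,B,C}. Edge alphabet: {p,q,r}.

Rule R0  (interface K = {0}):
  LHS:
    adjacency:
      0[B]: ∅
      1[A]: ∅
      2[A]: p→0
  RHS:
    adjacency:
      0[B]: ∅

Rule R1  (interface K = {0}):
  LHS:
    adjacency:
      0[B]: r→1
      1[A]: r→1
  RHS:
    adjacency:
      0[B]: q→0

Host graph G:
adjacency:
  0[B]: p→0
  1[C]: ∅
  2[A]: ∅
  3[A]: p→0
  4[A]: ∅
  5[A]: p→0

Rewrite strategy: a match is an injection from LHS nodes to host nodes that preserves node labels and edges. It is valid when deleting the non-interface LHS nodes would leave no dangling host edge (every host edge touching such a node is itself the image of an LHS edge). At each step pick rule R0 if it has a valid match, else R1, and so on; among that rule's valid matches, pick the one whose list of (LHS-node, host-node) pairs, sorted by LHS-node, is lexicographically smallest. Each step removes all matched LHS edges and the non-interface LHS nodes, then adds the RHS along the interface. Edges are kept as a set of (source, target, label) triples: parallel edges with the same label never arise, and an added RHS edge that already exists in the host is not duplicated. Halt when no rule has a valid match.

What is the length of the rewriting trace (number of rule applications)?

Answer: 2

Derivation:
initial: |V|=6 |E|=3  E = 0-p->0 3-p->0 5-p->0
step 1: apply R0 at {0↦0, 1↦2, 2↦3}  → |V|=4 |E|=2  E = 0-p->0 5-p->0
step 2: apply R0 at {0↦0, 1↦4, 2↦5}  → |V|=2 |E|=1  E = 0-p->0
normal form: no rule applies after step 2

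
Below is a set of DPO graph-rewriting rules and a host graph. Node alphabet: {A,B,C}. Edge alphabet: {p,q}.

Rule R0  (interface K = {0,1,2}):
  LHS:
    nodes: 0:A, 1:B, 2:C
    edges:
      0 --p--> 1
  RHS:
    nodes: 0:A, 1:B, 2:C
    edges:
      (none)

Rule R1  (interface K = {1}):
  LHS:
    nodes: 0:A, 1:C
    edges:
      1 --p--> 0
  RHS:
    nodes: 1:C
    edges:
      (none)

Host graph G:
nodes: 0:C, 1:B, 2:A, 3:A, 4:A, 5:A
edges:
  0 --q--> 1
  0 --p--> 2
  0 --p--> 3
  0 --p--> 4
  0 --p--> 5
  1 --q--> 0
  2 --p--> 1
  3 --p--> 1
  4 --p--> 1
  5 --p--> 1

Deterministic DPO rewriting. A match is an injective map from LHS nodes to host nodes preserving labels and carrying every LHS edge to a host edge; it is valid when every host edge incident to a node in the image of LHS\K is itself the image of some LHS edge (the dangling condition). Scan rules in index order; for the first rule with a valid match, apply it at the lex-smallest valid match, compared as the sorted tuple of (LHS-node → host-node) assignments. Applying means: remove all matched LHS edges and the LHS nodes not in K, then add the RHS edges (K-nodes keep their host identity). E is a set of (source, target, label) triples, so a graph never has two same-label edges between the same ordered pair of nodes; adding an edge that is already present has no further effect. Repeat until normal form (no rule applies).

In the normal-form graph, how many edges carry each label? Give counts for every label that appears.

Answer: q:2

Rewrite trace:
start.  V:6 E:10  edges: 0-q->1 0-p->2 0-p->3 0-p->4 0-p->5 1-q->0 2-p->1 3-p->1 4-p->1 5-p->1
1. fire R0 via {0↦2, 1↦1, 2↦0}  →  V:6 E:9  edges: 0-q->1 0-p->2 0-p->3 0-p->4 0-p->5 1-q->0 3-p->1 4-p->1 5-p->1
2. fire R0 via {0↦3, 1↦1, 2↦0}  →  V:6 E:8  edges: 0-q->1 0-p->2 0-p->3 0-p->4 0-p->5 1-q->0 4-p->1 5-p->1
3. fire R0 via {0↦4, 1↦1, 2↦0}  →  V:6 E:7  edges: 0-q->1 0-p->2 0-p->3 0-p->4 0-p->5 1-q->0 5-p->1
4. fire R0 via {0↦5, 1↦1, 2↦0}  →  V:6 E:6  edges: 0-q->1 0-p->2 0-p->3 0-p->4 0-p->5 1-q->0
5. fire R1 via {0↦2, 1↦0}  →  V:5 E:5  edges: 0-q->1 0-p->3 0-p->4 0-p->5 1-q->0
6. fire R1 via {0↦3, 1↦0}  →  V:4 E:4  edges: 0-q->1 0-p->4 0-p->5 1-q->0
7. fire R1 via {0↦4, 1↦0}  →  V:3 E:3  edges: 0-q->1 0-p->5 1-q->0
8. fire R1 via {0↦5, 1↦0}  →  V:2 E:2  edges: 0-q->1 1-q->0
final graph: no rule applies after step 8
NF edges: [(0, 1, 'q'), (1, 0, 'q')]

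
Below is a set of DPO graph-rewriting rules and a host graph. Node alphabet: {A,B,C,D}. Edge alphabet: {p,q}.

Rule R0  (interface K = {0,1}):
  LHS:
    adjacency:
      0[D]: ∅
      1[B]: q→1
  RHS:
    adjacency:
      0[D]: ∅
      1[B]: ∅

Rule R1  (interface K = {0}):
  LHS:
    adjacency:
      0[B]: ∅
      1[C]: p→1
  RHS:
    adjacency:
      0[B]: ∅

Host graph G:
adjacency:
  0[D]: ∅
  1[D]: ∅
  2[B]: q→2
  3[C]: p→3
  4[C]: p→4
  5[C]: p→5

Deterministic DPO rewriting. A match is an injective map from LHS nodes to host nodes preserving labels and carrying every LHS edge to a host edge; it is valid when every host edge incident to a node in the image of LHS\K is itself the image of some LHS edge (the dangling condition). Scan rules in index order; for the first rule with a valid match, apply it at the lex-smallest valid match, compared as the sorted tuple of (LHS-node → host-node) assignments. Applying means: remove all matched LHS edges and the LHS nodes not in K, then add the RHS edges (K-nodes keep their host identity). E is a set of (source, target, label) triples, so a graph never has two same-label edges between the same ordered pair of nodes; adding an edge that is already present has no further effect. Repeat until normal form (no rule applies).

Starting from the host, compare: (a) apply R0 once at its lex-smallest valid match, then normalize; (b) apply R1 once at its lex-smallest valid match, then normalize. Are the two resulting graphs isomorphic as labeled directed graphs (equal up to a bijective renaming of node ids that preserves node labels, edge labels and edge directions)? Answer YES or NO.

branch R0-first: apply at {0↦0, 1↦2} → |E|=3, then 3 more step(s) → NF |V|=3 |E|=0 V={0:D, 1:D, 2:B} E=∅
branch R1-first: apply at {0↦2, 1↦3} → |E|=3, then 3 more step(s) → NF |V|=3 |E|=0 V={0:D, 1:D, 2:B} E=∅
graphs isomorphic (equal up to label-preserving node renaming)

Answer: YES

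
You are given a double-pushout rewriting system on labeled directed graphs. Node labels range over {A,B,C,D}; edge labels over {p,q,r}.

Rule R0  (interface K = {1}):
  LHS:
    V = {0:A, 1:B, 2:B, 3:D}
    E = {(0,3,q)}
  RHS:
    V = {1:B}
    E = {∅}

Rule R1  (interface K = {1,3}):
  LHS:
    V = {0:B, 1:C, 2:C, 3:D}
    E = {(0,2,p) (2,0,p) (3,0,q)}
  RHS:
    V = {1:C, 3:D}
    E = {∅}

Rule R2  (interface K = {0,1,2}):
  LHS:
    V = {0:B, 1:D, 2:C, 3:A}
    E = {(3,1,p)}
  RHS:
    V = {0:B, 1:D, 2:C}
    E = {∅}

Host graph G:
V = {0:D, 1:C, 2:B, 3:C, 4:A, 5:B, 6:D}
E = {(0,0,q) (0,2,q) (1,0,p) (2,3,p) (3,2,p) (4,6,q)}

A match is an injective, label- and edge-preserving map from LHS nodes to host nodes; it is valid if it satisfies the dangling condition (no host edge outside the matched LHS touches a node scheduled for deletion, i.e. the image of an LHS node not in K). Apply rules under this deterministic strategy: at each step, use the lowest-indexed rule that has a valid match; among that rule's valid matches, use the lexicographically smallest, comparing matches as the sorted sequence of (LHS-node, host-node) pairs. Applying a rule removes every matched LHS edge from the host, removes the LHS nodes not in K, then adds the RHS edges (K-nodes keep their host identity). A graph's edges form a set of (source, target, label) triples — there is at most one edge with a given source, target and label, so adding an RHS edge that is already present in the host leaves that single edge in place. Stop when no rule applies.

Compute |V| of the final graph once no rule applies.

Answer: 2

Rewrite trace:
[0] host  ⇒  7 nodes, 6 edges  {0-q->0 0-q->2 1-p->0 2-p->3 3-p->2 4-q->6}
[1] R0 @ {0↦4, 1↦2, 2↦5, 3↦6}  ⇒  4 nodes, 5 edges  {0-q->0 0-q->2 1-p->0 2-p->3 3-p->2}
[2] R1 @ {0↦2, 1↦1, 2↦3, 3↦0}  ⇒  2 nodes, 2 edges  {0-q->0 1-p->0}
final graph: no rule applies after step 2
NF nodes: {0:D, 1:C}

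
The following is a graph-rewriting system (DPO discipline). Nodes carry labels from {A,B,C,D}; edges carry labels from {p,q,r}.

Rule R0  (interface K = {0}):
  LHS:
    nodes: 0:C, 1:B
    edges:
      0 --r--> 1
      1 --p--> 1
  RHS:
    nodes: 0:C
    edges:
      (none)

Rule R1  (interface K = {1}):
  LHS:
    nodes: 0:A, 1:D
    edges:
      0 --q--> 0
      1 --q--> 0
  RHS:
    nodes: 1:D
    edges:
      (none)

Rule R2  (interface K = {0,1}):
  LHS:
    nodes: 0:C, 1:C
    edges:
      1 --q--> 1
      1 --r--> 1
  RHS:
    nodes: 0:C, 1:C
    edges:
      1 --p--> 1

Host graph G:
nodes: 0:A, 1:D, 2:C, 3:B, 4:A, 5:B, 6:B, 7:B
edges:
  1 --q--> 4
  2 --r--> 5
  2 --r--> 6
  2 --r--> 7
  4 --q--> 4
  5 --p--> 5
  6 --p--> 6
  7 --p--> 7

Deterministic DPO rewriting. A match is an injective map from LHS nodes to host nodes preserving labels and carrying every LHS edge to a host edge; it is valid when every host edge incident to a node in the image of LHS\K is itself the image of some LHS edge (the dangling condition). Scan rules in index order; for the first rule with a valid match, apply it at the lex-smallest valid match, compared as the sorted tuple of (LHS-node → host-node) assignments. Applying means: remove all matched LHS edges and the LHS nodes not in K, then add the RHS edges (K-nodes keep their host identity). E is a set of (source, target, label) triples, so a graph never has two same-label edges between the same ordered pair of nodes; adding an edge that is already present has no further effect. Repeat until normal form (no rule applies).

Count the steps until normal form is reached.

[0] host  ⇒  8 nodes, 8 edges  {1-q->4 2-r->5 2-r->6 2-r->7 4-q->4 5-p->5 6-p->6 7-p->7}
[1] R0 @ {0↦2, 1↦5}  ⇒  7 nodes, 6 edges  {1-q->4 2-r->6 2-r->7 4-q->4 6-p->6 7-p->7}
[2] R0 @ {0↦2, 1↦6}  ⇒  6 nodes, 4 edges  {1-q->4 2-r->7 4-q->4 7-p->7}
[3] R0 @ {0↦2, 1↦7}  ⇒  5 nodes, 2 edges  {1-q->4 4-q->4}
[4] R1 @ {0↦4, 1↦1}  ⇒  4 nodes, 0 edges  {∅}
final graph: no rule applies after step 4

Answer: 4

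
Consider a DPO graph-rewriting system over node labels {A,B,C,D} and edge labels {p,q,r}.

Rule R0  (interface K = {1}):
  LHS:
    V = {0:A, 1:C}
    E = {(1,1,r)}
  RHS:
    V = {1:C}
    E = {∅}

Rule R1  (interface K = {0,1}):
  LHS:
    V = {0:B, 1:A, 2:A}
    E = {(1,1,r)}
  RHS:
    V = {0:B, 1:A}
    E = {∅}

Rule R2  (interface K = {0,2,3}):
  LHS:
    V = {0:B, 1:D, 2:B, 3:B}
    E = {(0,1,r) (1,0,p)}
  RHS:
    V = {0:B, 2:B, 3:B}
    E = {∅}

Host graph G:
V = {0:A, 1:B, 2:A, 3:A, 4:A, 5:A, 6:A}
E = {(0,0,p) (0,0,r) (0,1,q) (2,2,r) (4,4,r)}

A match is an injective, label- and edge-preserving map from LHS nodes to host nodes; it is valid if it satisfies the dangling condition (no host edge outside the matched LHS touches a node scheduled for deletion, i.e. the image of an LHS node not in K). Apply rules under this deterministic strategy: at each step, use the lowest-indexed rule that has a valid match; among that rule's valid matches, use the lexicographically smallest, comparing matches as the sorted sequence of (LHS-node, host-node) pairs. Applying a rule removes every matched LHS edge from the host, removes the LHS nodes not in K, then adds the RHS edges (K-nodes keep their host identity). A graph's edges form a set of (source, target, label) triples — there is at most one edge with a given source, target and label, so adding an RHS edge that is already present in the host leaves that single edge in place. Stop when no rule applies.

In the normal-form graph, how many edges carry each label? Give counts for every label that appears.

Answer: p:1 q:1

Derivation:
start.  V:7 E:5  edges: 0-p->0 0-r->0 0-q->1 2-r->2 4-r->4
1. fire R1 via {0↦1, 1↦0, 2↦3}  →  V:6 E:4  edges: 0-p->0 0-q->1 2-r->2 4-r->4
2. fire R1 via {0↦1, 1↦2, 2↦5}  →  V:5 E:3  edges: 0-p->0 0-q->1 4-r->4
3. fire R1 via {0↦1, 1↦4, 2↦2}  →  V:4 E:2  edges: 0-p->0 0-q->1
normal form: no rule applies after step 3
NF edges: [(0, 0, 'p'), (0, 1, 'q')]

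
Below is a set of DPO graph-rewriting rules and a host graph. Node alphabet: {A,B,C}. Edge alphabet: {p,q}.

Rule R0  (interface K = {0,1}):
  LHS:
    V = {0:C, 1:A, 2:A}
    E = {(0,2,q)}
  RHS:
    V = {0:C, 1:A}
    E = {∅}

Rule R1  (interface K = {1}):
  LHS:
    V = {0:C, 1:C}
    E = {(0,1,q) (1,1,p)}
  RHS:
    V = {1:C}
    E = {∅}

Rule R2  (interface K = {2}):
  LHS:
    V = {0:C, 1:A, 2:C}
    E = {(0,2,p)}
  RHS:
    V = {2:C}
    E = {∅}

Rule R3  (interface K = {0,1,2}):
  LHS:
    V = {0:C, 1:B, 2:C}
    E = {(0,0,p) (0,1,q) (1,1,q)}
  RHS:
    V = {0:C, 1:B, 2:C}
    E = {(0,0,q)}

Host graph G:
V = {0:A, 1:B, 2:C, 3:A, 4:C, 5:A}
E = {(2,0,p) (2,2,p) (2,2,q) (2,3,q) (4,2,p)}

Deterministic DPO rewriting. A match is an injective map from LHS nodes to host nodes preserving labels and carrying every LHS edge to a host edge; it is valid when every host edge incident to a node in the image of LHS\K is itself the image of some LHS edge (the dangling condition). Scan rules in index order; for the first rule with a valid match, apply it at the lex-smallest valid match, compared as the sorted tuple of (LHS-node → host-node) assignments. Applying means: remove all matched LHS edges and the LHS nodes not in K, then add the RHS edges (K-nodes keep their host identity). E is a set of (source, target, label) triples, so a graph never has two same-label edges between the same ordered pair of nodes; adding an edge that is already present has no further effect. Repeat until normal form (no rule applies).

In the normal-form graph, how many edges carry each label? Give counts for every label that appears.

initial: |V|=6 |E|=5  E = 2-p->0 2-p->2 2-q->2 2-q->3 4-p->2
step 1: apply R0 at {0↦2, 1↦0, 2↦3}  → |V|=5 |E|=4  E = 2-p->0 2-p->2 2-q->2 4-p->2
step 2: apply R2 at {0↦4, 1↦5, 2↦2}  → |V|=3 |E|=3  E = 2-p->0 2-p->2 2-q->2
halt: no rule applies after step 2
NF edges: [(2, 0, 'p'), (2, 2, 'p'), (2, 2, 'q')]

Answer: p:2 q:1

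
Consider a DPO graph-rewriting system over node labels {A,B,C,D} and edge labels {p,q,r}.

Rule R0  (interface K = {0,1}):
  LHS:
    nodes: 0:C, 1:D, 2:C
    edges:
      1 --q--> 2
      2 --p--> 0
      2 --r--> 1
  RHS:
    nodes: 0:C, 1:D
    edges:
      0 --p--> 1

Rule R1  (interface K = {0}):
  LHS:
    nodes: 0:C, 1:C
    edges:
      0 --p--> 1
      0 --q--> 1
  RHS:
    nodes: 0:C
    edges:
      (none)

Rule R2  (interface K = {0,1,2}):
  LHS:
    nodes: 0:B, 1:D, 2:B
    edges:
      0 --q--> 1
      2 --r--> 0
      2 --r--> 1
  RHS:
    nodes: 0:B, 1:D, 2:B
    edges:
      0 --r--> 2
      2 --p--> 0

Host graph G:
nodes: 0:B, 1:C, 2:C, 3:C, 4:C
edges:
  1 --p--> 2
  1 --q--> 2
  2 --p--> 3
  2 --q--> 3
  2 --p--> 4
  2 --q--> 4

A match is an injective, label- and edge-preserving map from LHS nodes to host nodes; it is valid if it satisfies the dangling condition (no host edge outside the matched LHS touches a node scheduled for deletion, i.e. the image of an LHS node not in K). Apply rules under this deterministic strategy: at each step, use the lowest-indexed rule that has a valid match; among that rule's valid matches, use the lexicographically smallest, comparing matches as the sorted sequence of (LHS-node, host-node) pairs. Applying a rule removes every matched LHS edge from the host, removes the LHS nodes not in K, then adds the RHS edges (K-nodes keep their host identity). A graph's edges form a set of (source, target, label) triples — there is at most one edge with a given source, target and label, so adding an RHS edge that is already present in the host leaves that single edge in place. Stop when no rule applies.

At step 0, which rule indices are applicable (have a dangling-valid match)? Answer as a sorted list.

R0: no valid match — LHS pattern not found
R1: 2 valid matches — {0↦2, 1↦3}, {0↦2, 1↦4}
R2: no valid match — LHS pattern not found

Answer: [R1]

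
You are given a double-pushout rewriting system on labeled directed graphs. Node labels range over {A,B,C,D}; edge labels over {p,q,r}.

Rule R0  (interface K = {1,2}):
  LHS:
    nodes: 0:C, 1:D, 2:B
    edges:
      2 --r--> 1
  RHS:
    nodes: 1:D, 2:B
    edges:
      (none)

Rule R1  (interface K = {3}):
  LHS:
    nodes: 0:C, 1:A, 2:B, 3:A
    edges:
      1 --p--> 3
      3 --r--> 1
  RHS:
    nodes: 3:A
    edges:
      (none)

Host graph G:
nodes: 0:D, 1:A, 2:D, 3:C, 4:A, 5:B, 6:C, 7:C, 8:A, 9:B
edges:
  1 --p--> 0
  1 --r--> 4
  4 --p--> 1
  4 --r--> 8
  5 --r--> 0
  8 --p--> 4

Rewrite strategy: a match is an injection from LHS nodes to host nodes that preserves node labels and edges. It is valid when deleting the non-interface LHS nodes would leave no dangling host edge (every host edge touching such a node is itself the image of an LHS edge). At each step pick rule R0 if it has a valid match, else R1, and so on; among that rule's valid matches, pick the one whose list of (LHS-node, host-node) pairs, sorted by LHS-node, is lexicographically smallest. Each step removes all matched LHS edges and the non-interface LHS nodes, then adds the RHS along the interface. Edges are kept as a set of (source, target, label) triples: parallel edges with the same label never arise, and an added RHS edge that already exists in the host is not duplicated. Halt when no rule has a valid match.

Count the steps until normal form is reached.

Answer: 3

Derivation:
start.  V:10 E:6  edges: 1-p->0 1-r->4 4-p->1 4-r->8 5-r->0 8-p->4
1. fire R0 via {0↦3, 1↦0, 2↦5}  →  V:9 E:5  edges: 1-p->0 1-r->4 4-p->1 4-r->8 8-p->4
2. fire R1 via {0↦6, 1↦8, 2↦5, 3↦4}  →  V:6 E:3  edges: 1-p->0 1-r->4 4-p->1
3. fire R1 via {0↦7, 1↦4, 2↦9, 3↦1}  →  V:3 E:1  edges: 1-p->0
normal form: no rule applies after step 3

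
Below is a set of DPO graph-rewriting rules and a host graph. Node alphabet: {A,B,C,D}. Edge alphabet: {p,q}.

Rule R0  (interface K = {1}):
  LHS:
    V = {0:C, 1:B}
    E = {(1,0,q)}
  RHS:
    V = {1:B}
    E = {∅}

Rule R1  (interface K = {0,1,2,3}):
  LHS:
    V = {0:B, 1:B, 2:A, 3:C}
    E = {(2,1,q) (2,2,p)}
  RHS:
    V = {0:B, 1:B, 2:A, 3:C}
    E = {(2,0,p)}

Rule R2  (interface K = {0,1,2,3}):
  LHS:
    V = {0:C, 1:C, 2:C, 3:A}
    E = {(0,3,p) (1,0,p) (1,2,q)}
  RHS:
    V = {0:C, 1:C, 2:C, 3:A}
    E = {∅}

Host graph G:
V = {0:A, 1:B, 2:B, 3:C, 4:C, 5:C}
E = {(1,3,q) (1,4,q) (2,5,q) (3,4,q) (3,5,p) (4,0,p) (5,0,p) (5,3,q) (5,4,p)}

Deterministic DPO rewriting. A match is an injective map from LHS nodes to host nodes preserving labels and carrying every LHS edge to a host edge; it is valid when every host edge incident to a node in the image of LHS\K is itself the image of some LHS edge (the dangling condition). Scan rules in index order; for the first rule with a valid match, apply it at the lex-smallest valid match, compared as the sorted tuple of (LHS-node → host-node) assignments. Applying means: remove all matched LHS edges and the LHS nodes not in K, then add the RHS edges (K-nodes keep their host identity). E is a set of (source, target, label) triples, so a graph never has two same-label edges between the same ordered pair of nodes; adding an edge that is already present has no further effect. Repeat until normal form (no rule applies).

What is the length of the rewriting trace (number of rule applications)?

Answer: 5

Rewrite trace:
initial: |V|=6 |E|=9  E = 1-q->3 1-q->4 2-q->5 3-q->4 3-p->5 4-p->0 5-p->0 5-q->3 5-p->4
step 1: apply R2 at {0↦4, 1↦5, 2↦3, 3↦0}  → |V|=6 |E|=6  E = 1-q->3 1-q->4 2-q->5 3-q->4 3-p->5 5-p->0
step 2: apply R2 at {0↦5, 1↦3, 2↦4, 3↦0}  → |V|=6 |E|=3  E = 1-q->3 1-q->4 2-q->5
step 3: apply R0 at {0↦3, 1↦1}  → |V|=5 |E|=2  E = 1-q->4 2-q->5
step 4: apply R0 at {0↦4, 1↦1}  → |V|=4 |E|=1  E = 2-q->5
step 5: apply R0 at {0↦5, 1↦2}  → |V|=3 |E|=0  E = ∅
final graph: no rule applies after step 5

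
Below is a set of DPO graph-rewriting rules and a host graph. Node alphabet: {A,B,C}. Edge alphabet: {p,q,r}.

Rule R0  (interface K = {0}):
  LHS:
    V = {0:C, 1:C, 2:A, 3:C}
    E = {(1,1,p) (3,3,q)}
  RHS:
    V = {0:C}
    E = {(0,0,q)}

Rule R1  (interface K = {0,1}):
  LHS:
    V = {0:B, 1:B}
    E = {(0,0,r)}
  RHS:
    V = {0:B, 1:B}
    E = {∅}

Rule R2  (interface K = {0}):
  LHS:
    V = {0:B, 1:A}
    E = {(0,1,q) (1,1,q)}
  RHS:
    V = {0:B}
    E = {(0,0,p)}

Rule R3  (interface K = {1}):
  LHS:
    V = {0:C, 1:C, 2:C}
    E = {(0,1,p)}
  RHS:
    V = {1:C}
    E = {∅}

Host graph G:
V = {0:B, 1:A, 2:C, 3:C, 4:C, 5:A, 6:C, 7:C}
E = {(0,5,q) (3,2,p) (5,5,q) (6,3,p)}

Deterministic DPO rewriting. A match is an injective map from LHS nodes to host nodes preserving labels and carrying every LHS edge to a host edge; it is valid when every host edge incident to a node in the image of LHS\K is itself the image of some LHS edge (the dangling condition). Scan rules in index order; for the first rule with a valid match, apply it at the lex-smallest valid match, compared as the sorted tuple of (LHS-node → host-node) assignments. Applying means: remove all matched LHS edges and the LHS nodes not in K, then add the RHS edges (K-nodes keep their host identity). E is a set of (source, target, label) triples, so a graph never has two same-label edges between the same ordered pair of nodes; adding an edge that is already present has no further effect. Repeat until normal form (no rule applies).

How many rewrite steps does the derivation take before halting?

Answer: 3

Derivation:
[0] host  ⇒  8 nodes, 4 edges  {0-q->5 3-p->2 5-q->5 6-p->3}
[1] R2 @ {0↦0, 1↦5}  ⇒  7 nodes, 3 edges  {0-p->0 3-p->2 6-p->3}
[2] R3 @ {0↦6, 1↦3, 2↦4}  ⇒  5 nodes, 2 edges  {0-p->0 3-p->2}
[3] R3 @ {0↦3, 1↦2, 2↦7}  ⇒  3 nodes, 1 edges  {0-p->0}
final graph: no rule applies after step 3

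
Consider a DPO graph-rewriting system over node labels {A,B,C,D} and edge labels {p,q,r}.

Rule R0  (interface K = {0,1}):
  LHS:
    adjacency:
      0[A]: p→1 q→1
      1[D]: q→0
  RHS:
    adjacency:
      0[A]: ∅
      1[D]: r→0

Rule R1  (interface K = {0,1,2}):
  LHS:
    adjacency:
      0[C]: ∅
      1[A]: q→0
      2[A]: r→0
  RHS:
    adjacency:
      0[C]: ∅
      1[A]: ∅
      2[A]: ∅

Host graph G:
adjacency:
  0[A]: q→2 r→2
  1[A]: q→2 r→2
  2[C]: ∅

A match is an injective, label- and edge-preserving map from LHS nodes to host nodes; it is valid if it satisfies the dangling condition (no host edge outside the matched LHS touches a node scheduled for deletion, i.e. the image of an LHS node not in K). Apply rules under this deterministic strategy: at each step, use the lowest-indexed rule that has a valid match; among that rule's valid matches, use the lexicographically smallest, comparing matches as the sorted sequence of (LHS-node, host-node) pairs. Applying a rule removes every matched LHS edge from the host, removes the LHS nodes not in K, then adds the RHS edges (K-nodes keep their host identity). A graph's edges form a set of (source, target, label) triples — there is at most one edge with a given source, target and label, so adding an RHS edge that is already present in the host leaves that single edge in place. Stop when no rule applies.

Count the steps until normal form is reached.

[0] host  ⇒  3 nodes, 4 edges  {0-q->2 0-r->2 1-q->2 1-r->2}
[1] R1 @ {0↦2, 1↦0, 2↦1}  ⇒  3 nodes, 2 edges  {0-r->2 1-q->2}
[2] R1 @ {0↦2, 1↦1, 2↦0}  ⇒  3 nodes, 0 edges  {∅}
halt: no rule applies after step 2

Answer: 2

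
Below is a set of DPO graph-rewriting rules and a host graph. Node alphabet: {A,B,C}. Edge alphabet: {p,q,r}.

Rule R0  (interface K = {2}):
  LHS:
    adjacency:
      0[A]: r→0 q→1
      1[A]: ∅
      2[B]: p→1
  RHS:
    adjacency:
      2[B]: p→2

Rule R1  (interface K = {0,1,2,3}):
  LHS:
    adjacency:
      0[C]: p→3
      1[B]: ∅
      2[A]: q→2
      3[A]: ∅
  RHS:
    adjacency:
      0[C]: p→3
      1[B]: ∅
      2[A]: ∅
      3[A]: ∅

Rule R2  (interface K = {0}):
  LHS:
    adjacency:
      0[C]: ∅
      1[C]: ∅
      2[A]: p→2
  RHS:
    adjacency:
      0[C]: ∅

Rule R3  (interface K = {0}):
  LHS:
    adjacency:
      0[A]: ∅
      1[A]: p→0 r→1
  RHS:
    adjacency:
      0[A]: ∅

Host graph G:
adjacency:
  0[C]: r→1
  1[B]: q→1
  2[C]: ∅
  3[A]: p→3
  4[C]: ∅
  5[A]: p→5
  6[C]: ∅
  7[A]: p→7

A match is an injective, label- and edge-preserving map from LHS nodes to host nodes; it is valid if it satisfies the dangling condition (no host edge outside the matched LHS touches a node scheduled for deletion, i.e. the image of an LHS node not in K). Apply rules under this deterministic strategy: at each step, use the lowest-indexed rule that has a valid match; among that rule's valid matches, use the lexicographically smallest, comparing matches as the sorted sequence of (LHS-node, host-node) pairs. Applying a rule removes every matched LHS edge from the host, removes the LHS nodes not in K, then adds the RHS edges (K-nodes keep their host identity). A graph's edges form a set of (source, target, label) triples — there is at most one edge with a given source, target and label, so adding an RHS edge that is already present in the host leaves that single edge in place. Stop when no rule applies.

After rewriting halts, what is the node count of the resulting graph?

initial: |V|=8 |E|=5  E = 0-r->1 1-q->1 3-p->3 5-p->5 7-p->7
step 1: apply R2 at {0↦0, 1↦2, 2↦3}  → |V|=6 |E|=4  E = 0-r->1 1-q->1 5-p->5 7-p->7
step 2: apply R2 at {0↦0, 1↦4, 2↦5}  → |V|=4 |E|=3  E = 0-r->1 1-q->1 7-p->7
step 3: apply R2 at {0↦0, 1↦6, 2↦7}  → |V|=2 |E|=2  E = 0-r->1 1-q->1
halt: no rule applies after step 3
NF nodes: {0:C, 1:B}

Answer: 2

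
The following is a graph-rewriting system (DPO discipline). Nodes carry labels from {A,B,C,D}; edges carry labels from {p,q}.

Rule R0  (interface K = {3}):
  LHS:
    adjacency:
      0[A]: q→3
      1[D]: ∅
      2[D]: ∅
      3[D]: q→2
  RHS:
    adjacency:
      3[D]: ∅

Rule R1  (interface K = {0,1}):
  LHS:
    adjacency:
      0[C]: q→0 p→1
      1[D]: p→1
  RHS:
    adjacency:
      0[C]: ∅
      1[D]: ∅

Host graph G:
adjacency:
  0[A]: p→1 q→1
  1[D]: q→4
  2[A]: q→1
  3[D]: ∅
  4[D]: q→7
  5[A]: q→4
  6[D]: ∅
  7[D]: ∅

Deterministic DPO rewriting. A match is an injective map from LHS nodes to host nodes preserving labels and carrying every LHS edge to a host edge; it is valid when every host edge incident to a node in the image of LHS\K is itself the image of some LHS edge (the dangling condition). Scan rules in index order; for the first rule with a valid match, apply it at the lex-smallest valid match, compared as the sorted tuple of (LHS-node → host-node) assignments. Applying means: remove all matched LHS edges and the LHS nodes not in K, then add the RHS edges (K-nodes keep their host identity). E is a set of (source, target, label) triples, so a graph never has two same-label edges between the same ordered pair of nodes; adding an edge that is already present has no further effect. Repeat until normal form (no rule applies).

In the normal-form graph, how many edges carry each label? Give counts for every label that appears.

Answer: p:1 q:1

Derivation:
[0] host  ⇒  8 nodes, 6 edges  {0-p->1 0-q->1 1-q->4 2-q->1 4-q->7 5-q->4}
[1] R0 @ {0↦5, 1↦3, 2↦7, 3↦4}  ⇒  5 nodes, 4 edges  {0-p->1 0-q->1 1-q->4 2-q->1}
[2] R0 @ {0↦2, 1↦6, 2↦4, 3↦1}  ⇒  2 nodes, 2 edges  {0-p->1 0-q->1}
normal form: no rule applies after step 2
NF edges: [(0, 1, 'p'), (0, 1, 'q')]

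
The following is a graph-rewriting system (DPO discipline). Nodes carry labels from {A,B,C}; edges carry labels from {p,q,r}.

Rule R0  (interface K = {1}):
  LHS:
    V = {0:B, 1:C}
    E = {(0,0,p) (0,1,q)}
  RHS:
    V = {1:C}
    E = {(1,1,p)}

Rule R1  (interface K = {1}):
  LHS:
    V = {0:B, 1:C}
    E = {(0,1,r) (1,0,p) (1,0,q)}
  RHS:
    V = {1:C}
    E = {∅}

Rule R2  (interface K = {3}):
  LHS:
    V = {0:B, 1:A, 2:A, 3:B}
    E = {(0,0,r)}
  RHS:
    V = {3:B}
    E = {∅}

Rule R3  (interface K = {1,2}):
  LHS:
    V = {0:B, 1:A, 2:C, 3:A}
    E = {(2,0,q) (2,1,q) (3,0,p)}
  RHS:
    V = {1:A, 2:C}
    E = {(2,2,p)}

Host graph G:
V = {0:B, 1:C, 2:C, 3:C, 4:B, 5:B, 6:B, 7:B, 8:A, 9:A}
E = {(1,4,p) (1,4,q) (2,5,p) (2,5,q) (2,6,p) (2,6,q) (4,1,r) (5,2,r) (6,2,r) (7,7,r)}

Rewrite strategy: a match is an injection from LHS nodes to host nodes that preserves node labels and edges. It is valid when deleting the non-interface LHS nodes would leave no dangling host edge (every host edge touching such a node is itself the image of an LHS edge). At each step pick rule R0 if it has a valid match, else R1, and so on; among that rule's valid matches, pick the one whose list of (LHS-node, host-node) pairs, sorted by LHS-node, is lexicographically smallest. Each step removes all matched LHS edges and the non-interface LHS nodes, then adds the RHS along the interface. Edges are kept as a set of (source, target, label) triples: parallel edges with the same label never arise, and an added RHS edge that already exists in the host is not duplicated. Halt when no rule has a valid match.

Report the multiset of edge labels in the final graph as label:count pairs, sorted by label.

start.  V:10 E:10  edges: 1-p->4 1-q->4 2-p->5 2-q->5 2-p->6 2-q->6 4-r->1 5-r->2 6-r->2 7-r->7
1. fire R1 via {0↦4, 1↦1}  →  V:9 E:7  edges: 2-p->5 2-q->5 2-p->6 2-q->6 5-r->2 6-r->2 7-r->7
2. fire R1 via {0↦5, 1↦2}  →  V:8 E:4  edges: 2-p->6 2-q->6 6-r->2 7-r->7
3. fire R1 via {0↦6, 1↦2}  →  V:7 E:1  edges: 7-r->7
4. fire R2 via {0↦7, 1↦8, 2↦9, 3↦0}  →  V:4 E:0  edges: ∅
halt: no rule applies after step 4
NF edges: []

Answer: (no edges)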